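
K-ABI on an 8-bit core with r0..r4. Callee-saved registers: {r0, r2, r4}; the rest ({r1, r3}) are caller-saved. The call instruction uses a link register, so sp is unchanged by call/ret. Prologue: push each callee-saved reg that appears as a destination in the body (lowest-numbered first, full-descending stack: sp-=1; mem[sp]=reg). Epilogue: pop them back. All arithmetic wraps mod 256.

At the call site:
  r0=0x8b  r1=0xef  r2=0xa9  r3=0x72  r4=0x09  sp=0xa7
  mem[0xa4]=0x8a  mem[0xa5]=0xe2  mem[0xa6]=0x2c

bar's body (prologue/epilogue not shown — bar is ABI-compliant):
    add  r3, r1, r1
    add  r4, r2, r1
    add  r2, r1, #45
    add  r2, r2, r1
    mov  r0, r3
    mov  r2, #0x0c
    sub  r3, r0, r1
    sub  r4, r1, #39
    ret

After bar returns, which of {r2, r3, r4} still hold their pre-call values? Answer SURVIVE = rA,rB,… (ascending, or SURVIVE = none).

SURVIVE = r2,r4

prologue: push r0 -> mem[0xa6]=0x8b, sp=0xa6
prologue: push r2 -> mem[0xa5]=0xa9, sp=0xa5
prologue: push r4 -> mem[0xa4]=0x09, sp=0xa4
body[0] add  r3, r1, r1 -> r3=0xde
body[1] add  r4, r2, r1 -> r4=0x98
body[2] add  r2, r1, #45 -> r2=0x1c
body[3] add  r2, r2, r1 -> r2=0x0b
body[4] mov  r0, r3 -> r0=0xde
body[5] mov  r2, #0x0c -> r2=0x0c
body[6] sub  r3, r0, r1 -> r3=0xef
body[7] sub  r4, r1, #39 -> r4=0xc8
epilogue: pop r4=0x09, sp=0xa5
epilogue: pop r2=0xa9, sp=0xa6
epilogue: pop r0=0x8b, sp=0xa7
r2: callee-saved, written=True
r3: caller-saved, written=True
r4: callee-saved, written=True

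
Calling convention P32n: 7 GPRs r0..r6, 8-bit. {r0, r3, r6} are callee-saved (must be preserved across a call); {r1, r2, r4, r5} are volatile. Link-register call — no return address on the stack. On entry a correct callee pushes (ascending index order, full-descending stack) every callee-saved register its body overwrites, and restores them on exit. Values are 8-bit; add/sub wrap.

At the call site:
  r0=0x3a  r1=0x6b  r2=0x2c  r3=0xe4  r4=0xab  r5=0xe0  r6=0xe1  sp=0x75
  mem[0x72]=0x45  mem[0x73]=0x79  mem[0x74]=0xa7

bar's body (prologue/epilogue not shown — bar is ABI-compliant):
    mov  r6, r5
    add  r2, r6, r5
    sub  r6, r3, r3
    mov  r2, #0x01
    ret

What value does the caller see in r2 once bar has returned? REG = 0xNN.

prologue: push r6 -> mem[0x74]=0xe1, sp=0x74
body[0] mov  r6, r5 -> r6=0xe0
body[1] add  r2, r6, r5 -> r2=0xc0
body[2] sub  r6, r3, r3 -> r6=0x00
body[3] mov  r2, #0x01 -> r2=0x01
epilogue: pop r6=0xe1, sp=0x75
r2 is caller-saved -> body value

REG = 0x01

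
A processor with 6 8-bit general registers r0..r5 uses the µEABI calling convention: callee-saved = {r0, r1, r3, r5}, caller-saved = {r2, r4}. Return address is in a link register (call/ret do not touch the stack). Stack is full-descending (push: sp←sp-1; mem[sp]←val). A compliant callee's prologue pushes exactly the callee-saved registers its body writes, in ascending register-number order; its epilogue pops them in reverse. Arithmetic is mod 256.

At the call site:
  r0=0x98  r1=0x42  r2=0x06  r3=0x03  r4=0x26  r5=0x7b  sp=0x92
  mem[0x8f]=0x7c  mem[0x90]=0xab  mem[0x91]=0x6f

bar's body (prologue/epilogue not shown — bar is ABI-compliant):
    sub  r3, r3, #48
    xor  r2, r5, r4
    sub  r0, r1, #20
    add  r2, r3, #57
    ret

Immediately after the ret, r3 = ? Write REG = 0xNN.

prologue: push r0 -> mem[0x91]=0x98, sp=0x91
prologue: push r3 -> mem[0x90]=0x03, sp=0x90
body[0] sub  r3, r3, #48 -> r3=0xd3
body[1] xor  r2, r5, r4 -> r2=0x5d
body[2] sub  r0, r1, #20 -> r0=0x2e
body[3] add  r2, r3, #57 -> r2=0x0c
epilogue: pop r3=0x03, sp=0x91
epilogue: pop r0=0x98, sp=0x92
r3 is callee-saved -> restored

REG = 0x03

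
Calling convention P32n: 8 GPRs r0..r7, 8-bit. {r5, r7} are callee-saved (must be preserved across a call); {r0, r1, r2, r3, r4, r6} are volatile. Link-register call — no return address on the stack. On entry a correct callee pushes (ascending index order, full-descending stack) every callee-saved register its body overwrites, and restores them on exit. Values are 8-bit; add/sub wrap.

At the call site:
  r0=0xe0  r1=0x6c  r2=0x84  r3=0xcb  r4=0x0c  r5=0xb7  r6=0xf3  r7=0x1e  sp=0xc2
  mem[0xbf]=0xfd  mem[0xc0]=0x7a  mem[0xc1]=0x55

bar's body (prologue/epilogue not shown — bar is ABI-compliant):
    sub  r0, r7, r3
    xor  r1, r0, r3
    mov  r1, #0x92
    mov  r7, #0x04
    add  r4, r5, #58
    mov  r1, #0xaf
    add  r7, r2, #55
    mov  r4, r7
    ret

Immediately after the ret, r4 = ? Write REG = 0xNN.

REG = 0xbb

prologue: push r7 -> mem[0xc1]=0x1e, sp=0xc1
body[0] sub  r0, r7, r3 -> r0=0x53
body[1] xor  r1, r0, r3 -> r1=0x98
body[2] mov  r1, #0x92 -> r1=0x92
body[3] mov  r7, #0x04 -> r7=0x04
body[4] add  r4, r5, #58 -> r4=0xf1
body[5] mov  r1, #0xaf -> r1=0xaf
body[6] add  r7, r2, #55 -> r7=0xbb
body[7] mov  r4, r7 -> r4=0xbb
epilogue: pop r7=0x1e, sp=0xc2
r4 is caller-saved -> body value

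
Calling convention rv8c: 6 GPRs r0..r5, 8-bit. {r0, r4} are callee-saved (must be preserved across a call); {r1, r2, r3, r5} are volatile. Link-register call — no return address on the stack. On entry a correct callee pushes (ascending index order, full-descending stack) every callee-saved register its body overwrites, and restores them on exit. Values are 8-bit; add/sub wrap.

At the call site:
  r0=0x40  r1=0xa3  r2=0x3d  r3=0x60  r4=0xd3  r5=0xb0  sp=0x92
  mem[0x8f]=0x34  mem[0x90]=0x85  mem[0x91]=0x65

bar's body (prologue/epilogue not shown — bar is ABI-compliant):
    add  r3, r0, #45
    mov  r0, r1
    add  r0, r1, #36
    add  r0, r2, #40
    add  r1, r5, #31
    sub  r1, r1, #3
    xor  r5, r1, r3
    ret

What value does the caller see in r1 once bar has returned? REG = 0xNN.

prologue: push r0 → mem[0x91]=0x40, sp=0x91
body[0] add  r3, r0, #45 → r3=0x6d
body[1] mov  r0, r1 → r0=0xa3
body[2] add  r0, r1, #36 → r0=0xc7
body[3] add  r0, r2, #40 → r0=0x65
body[4] add  r1, r5, #31 → r1=0xcf
body[5] sub  r1, r1, #3 → r1=0xcc
body[6] xor  r5, r1, r3 → r5=0xa1
epilogue: pop r0=0x40, sp=0x92
r1 is caller-saved → body value

REG = 0xcc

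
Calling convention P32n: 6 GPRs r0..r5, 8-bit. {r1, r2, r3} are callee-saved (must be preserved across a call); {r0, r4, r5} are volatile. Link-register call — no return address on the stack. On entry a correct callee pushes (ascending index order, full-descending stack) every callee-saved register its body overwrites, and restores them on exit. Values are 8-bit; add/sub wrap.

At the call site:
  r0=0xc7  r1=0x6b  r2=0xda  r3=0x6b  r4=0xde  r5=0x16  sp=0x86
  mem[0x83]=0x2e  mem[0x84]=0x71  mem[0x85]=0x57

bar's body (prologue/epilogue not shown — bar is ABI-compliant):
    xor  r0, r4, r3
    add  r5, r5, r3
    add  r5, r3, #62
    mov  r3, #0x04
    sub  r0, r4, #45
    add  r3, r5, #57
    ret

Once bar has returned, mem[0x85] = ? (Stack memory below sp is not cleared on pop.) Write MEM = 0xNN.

prologue: push r3 → mem[0x85]=0x6b, sp=0x85
body[0] xor  r0, r4, r3 → r0=0xb5
body[1] add  r5, r5, r3 → r5=0x81
body[2] add  r5, r3, #62 → r5=0xa9
body[3] mov  r3, #0x04 → r3=0x04
body[4] sub  r0, r4, #45 → r0=0xb1
body[5] add  r3, r5, #57 → r3=0xe2
epilogue: pop r3=0x6b, sp=0x86
prologue pushed ['r3'] at ['0x85']

MEM = 0x6b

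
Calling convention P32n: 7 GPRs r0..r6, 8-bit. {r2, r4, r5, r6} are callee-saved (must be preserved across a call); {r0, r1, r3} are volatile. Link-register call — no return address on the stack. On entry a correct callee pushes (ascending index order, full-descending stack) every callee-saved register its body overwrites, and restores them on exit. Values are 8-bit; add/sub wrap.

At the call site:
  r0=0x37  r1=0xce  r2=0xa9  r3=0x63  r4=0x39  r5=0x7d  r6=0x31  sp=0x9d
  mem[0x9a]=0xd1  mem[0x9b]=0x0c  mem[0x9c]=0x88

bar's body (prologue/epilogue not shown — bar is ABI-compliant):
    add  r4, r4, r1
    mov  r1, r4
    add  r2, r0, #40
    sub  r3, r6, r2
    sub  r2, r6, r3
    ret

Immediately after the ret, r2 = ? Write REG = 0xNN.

REG = 0xa9

prologue: push r2 -> mem[0x9c]=0xa9, sp=0x9c
prologue: push r4 -> mem[0x9b]=0x39, sp=0x9b
body[0] add  r4, r4, r1 -> r4=0x07
body[1] mov  r1, r4 -> r1=0x07
body[2] add  r2, r0, #40 -> r2=0x5f
body[3] sub  r3, r6, r2 -> r3=0xd2
body[4] sub  r2, r6, r3 -> r2=0x5f
epilogue: pop r4=0x39, sp=0x9c
epilogue: pop r2=0xa9, sp=0x9d
r2 is callee-saved -> restored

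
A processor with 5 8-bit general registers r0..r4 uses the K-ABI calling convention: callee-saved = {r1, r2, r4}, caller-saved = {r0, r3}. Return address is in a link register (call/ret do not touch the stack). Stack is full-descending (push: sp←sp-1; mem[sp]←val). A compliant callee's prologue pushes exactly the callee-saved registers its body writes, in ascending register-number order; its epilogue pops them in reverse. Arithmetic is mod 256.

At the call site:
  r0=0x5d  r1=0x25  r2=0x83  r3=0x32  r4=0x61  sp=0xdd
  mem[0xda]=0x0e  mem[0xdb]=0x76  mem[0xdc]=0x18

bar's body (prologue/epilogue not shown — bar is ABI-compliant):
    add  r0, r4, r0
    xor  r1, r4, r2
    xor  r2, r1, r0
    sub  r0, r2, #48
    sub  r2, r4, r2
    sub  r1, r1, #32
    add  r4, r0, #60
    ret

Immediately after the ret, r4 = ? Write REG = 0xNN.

REG = 0x61

prologue: push r1 -> mem[0xdc]=0x25, sp=0xdc
prologue: push r2 -> mem[0xdb]=0x83, sp=0xdb
prologue: push r4 -> mem[0xda]=0x61, sp=0xda
body[0] add  r0, r4, r0 -> r0=0xbe
body[1] xor  r1, r4, r2 -> r1=0xe2
body[2] xor  r2, r1, r0 -> r2=0x5c
body[3] sub  r0, r2, #48 -> r0=0x2c
body[4] sub  r2, r4, r2 -> r2=0x05
body[5] sub  r1, r1, #32 -> r1=0xc2
body[6] add  r4, r0, #60 -> r4=0x68
epilogue: pop r4=0x61, sp=0xdb
epilogue: pop r2=0x83, sp=0xdc
epilogue: pop r1=0x25, sp=0xdd
r4 is callee-saved -> restored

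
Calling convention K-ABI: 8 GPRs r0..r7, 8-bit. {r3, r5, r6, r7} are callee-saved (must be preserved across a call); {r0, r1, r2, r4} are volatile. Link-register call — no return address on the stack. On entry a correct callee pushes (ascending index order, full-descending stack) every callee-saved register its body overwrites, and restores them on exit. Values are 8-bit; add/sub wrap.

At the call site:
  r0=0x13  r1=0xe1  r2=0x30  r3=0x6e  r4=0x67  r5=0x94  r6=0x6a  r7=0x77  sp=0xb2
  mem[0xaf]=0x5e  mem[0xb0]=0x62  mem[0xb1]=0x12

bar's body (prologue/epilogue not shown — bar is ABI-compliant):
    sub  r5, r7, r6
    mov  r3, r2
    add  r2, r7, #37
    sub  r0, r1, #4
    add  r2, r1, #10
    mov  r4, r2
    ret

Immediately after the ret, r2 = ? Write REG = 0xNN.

prologue: push r3 → mem[0xb1]=0x6e, sp=0xb1
prologue: push r5 → mem[0xb0]=0x94, sp=0xb0
body[0] sub  r5, r7, r6 → r5=0x0d
body[1] mov  r3, r2 → r3=0x30
body[2] add  r2, r7, #37 → r2=0x9c
body[3] sub  r0, r1, #4 → r0=0xdd
body[4] add  r2, r1, #10 → r2=0xeb
body[5] mov  r4, r2 → r4=0xeb
epilogue: pop r5=0x94, sp=0xb1
epilogue: pop r3=0x6e, sp=0xb2
r2 is caller-saved → body value

REG = 0xeb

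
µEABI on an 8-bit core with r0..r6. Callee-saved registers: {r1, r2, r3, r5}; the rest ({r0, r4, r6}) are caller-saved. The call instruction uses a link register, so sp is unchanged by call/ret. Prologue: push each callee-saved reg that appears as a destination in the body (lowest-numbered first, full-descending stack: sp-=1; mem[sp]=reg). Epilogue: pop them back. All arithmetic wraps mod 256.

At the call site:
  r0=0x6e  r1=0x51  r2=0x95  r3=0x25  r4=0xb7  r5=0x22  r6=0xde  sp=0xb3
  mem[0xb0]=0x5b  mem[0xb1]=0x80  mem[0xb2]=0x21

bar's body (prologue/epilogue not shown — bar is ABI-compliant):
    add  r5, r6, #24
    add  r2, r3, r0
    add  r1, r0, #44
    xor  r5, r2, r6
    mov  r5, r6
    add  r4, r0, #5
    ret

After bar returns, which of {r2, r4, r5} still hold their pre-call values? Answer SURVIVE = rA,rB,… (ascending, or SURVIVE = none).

prologue: push r1 → mem[0xb2]=0x51, sp=0xb2
prologue: push r2 → mem[0xb1]=0x95, sp=0xb1
prologue: push r5 → mem[0xb0]=0x22, sp=0xb0
body[0] add  r5, r6, #24 → r5=0xf6
body[1] add  r2, r3, r0 → r2=0x93
body[2] add  r1, r0, #44 → r1=0x9a
body[3] xor  r5, r2, r6 → r5=0x4d
body[4] mov  r5, r6 → r5=0xde
body[5] add  r4, r0, #5 → r4=0x73
epilogue: pop r5=0x22, sp=0xb1
epilogue: pop r2=0x95, sp=0xb2
epilogue: pop r1=0x51, sp=0xb3
r2: callee-saved, written=True
r4: caller-saved, written=True
r5: callee-saved, written=True

SURVIVE = r2,r5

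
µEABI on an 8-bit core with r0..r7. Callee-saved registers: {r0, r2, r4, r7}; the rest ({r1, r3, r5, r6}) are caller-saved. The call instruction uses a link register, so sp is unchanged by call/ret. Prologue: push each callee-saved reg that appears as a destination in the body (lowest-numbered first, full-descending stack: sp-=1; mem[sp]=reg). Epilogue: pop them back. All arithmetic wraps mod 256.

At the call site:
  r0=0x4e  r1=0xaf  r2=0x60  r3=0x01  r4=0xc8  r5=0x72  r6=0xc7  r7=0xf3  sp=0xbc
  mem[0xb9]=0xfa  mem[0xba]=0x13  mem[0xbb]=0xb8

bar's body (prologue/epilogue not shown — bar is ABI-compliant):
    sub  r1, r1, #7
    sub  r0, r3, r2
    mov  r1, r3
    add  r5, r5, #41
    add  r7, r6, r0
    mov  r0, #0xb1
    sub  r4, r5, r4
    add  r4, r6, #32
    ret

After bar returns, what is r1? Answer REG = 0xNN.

REG = 0x01

prologue: push r0 -> mem[0xbb]=0x4e, sp=0xbb
prologue: push r4 -> mem[0xba]=0xc8, sp=0xba
prologue: push r7 -> mem[0xb9]=0xf3, sp=0xb9
body[0] sub  r1, r1, #7 -> r1=0xa8
body[1] sub  r0, r3, r2 -> r0=0xa1
body[2] mov  r1, r3 -> r1=0x01
body[3] add  r5, r5, #41 -> r5=0x9b
body[4] add  r7, r6, r0 -> r7=0x68
body[5] mov  r0, #0xb1 -> r0=0xb1
body[6] sub  r4, r5, r4 -> r4=0xd3
body[7] add  r4, r6, #32 -> r4=0xe7
epilogue: pop r7=0xf3, sp=0xba
epilogue: pop r4=0xc8, sp=0xbb
epilogue: pop r0=0x4e, sp=0xbc
r1 is caller-saved -> body value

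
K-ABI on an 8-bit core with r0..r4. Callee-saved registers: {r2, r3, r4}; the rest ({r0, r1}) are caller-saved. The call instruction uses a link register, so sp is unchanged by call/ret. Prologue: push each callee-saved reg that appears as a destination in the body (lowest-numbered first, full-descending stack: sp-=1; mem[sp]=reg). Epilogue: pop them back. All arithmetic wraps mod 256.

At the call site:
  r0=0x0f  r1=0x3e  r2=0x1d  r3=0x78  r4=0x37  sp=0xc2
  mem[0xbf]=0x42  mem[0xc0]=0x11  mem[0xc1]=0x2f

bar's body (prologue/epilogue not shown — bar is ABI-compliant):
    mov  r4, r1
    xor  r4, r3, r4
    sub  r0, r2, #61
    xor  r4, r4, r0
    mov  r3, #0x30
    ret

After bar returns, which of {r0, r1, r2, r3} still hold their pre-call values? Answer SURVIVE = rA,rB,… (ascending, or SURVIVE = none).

prologue: push r3 → mem[0xc1]=0x78, sp=0xc1
prologue: push r4 → mem[0xc0]=0x37, sp=0xc0
body[0] mov  r4, r1 → r4=0x3e
body[1] xor  r4, r3, r4 → r4=0x46
body[2] sub  r0, r2, #61 → r0=0xe0
body[3] xor  r4, r4, r0 → r4=0xa6
body[4] mov  r3, #0x30 → r3=0x30
epilogue: pop r4=0x37, sp=0xc1
epilogue: pop r3=0x78, sp=0xc2
r0: caller-saved, written=True
r1: caller-saved, written=False
r2: callee-saved, written=False
r3: callee-saved, written=True

SURVIVE = r1,r2,r3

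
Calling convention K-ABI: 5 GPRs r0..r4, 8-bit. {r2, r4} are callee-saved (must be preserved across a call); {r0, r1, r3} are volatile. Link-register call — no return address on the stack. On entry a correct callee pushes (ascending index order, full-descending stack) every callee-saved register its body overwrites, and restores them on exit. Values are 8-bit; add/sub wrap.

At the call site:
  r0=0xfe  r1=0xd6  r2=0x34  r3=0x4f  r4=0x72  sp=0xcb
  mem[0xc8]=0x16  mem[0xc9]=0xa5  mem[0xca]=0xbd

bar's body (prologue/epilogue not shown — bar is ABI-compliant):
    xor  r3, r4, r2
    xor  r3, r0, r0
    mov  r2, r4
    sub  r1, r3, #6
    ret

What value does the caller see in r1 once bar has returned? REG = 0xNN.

REG = 0xfa

prologue: push r2 → mem[0xca]=0x34, sp=0xca
body[0] xor  r3, r4, r2 → r3=0x46
body[1] xor  r3, r0, r0 → r3=0x00
body[2] mov  r2, r4 → r2=0x72
body[3] sub  r1, r3, #6 → r1=0xfa
epilogue: pop r2=0x34, sp=0xcb
r1 is caller-saved → body value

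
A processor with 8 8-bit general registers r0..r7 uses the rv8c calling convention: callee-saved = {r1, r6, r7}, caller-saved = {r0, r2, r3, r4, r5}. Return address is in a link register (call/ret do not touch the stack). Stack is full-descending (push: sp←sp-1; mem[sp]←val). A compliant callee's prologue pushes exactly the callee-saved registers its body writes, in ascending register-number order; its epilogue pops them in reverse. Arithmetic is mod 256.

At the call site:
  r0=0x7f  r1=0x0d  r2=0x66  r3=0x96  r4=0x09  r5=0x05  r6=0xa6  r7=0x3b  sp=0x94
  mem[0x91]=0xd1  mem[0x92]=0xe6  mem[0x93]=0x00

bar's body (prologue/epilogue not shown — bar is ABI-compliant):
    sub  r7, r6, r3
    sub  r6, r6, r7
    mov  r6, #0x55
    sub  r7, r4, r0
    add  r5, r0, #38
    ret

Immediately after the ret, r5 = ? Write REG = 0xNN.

REG = 0xa5

prologue: push r6 -> mem[0x93]=0xa6, sp=0x93
prologue: push r7 -> mem[0x92]=0x3b, sp=0x92
body[0] sub  r7, r6, r3 -> r7=0x10
body[1] sub  r6, r6, r7 -> r6=0x96
body[2] mov  r6, #0x55 -> r6=0x55
body[3] sub  r7, r4, r0 -> r7=0x8a
body[4] add  r5, r0, #38 -> r5=0xa5
epilogue: pop r7=0x3b, sp=0x93
epilogue: pop r6=0xa6, sp=0x94
r5 is caller-saved -> body value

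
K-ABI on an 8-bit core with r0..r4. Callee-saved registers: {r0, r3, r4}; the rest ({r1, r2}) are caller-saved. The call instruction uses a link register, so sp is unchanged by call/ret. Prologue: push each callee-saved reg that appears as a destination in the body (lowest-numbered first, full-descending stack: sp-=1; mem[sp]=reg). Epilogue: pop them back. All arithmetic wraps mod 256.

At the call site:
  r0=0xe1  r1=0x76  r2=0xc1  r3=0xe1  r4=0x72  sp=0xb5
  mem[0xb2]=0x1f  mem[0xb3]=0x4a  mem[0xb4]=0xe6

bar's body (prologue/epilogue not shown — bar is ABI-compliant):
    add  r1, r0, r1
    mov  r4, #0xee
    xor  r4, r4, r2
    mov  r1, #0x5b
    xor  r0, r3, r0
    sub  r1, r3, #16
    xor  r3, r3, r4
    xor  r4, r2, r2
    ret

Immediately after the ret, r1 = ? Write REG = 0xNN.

prologue: push r0 -> mem[0xb4]=0xe1, sp=0xb4
prologue: push r3 -> mem[0xb3]=0xe1, sp=0xb3
prologue: push r4 -> mem[0xb2]=0x72, sp=0xb2
body[0] add  r1, r0, r1 -> r1=0x57
body[1] mov  r4, #0xee -> r4=0xee
body[2] xor  r4, r4, r2 -> r4=0x2f
body[3] mov  r1, #0x5b -> r1=0x5b
body[4] xor  r0, r3, r0 -> r0=0x00
body[5] sub  r1, r3, #16 -> r1=0xd1
body[6] xor  r3, r3, r4 -> r3=0xce
body[7] xor  r4, r2, r2 -> r4=0x00
epilogue: pop r4=0x72, sp=0xb3
epilogue: pop r3=0xe1, sp=0xb4
epilogue: pop r0=0xe1, sp=0xb5
r1 is caller-saved -> body value

REG = 0xd1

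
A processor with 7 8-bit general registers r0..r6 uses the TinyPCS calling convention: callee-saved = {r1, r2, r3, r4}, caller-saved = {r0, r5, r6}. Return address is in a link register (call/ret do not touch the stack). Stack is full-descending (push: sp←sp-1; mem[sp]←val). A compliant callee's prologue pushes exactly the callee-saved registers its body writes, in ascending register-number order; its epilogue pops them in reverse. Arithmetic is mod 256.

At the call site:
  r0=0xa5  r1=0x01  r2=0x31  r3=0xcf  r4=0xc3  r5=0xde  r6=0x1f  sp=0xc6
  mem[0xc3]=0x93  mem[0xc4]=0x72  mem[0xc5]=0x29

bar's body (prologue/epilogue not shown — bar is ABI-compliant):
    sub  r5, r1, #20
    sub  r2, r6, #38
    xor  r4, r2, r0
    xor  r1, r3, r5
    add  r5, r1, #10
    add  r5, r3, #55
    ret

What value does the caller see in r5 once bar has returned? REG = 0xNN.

prologue: push r1 → mem[0xc5]=0x01, sp=0xc5
prologue: push r2 → mem[0xc4]=0x31, sp=0xc4
prologue: push r4 → mem[0xc3]=0xc3, sp=0xc3
body[0] sub  r5, r1, #20 → r5=0xed
body[1] sub  r2, r6, #38 → r2=0xf9
body[2] xor  r4, r2, r0 → r4=0x5c
body[3] xor  r1, r3, r5 → r1=0x22
body[4] add  r5, r1, #10 → r5=0x2c
body[5] add  r5, r3, #55 → r5=0x06
epilogue: pop r4=0xc3, sp=0xc4
epilogue: pop r2=0x31, sp=0xc5
epilogue: pop r1=0x01, sp=0xc6
r5 is caller-saved → body value

REG = 0x06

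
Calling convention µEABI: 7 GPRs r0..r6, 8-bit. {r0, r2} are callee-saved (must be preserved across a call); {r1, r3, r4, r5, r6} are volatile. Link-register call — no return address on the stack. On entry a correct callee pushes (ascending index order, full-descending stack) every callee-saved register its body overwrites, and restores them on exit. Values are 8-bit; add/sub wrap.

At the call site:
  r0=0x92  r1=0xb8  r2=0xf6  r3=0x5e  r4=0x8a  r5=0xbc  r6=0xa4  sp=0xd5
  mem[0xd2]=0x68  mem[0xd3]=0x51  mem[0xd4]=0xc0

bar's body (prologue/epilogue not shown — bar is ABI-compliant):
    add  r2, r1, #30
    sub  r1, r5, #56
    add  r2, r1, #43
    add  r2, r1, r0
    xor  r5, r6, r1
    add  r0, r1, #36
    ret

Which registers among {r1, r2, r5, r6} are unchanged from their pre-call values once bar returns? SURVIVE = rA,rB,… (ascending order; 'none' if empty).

prologue: push r0 -> mem[0xd4]=0x92, sp=0xd4
prologue: push r2 -> mem[0xd3]=0xf6, sp=0xd3
body[0] add  r2, r1, #30 -> r2=0xd6
body[1] sub  r1, r5, #56 -> r1=0x84
body[2] add  r2, r1, #43 -> r2=0xaf
body[3] add  r2, r1, r0 -> r2=0x16
body[4] xor  r5, r6, r1 -> r5=0x20
body[5] add  r0, r1, #36 -> r0=0xa8
epilogue: pop r2=0xf6, sp=0xd4
epilogue: pop r0=0x92, sp=0xd5
r1: caller-saved, written=True
r2: callee-saved, written=True
r5: caller-saved, written=True
r6: caller-saved, written=False

SURVIVE = r2,r6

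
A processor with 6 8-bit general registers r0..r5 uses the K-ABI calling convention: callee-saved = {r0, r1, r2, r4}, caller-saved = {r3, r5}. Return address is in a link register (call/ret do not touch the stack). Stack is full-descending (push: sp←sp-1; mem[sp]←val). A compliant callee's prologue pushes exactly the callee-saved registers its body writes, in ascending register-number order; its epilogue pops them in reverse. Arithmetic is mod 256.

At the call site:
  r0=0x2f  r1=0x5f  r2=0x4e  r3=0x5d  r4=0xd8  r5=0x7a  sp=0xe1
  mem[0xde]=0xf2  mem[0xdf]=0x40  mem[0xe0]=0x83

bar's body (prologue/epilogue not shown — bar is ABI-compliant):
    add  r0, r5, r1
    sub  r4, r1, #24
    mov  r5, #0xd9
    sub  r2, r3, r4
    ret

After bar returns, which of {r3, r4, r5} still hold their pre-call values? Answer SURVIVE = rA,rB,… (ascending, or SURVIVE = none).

SURVIVE = r3,r4

prologue: push r0 -> mem[0xe0]=0x2f, sp=0xe0
prologue: push r2 -> mem[0xdf]=0x4e, sp=0xdf
prologue: push r4 -> mem[0xde]=0xd8, sp=0xde
body[0] add  r0, r5, r1 -> r0=0xd9
body[1] sub  r4, r1, #24 -> r4=0x47
body[2] mov  r5, #0xd9 -> r5=0xd9
body[3] sub  r2, r3, r4 -> r2=0x16
epilogue: pop r4=0xd8, sp=0xdf
epilogue: pop r2=0x4e, sp=0xe0
epilogue: pop r0=0x2f, sp=0xe1
r3: caller-saved, written=False
r4: callee-saved, written=True
r5: caller-saved, written=True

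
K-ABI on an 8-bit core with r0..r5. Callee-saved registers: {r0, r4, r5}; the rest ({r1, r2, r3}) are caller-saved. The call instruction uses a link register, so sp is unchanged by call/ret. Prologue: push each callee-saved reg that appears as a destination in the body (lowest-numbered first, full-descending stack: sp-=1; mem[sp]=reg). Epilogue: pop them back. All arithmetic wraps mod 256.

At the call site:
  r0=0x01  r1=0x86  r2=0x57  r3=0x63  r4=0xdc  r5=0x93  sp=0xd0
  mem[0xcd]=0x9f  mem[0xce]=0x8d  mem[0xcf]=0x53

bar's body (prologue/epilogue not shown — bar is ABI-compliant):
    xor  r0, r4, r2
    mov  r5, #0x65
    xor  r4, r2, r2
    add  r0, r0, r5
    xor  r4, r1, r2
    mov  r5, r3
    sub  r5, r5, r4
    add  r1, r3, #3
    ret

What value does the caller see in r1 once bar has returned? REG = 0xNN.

REG = 0x66

prologue: push r0 -> mem[0xcf]=0x01, sp=0xcf
prologue: push r4 -> mem[0xce]=0xdc, sp=0xce
prologue: push r5 -> mem[0xcd]=0x93, sp=0xcd
body[0] xor  r0, r4, r2 -> r0=0x8b
body[1] mov  r5, #0x65 -> r5=0x65
body[2] xor  r4, r2, r2 -> r4=0x00
body[3] add  r0, r0, r5 -> r0=0xf0
body[4] xor  r4, r1, r2 -> r4=0xd1
body[5] mov  r5, r3 -> r5=0x63
body[6] sub  r5, r5, r4 -> r5=0x92
body[7] add  r1, r3, #3 -> r1=0x66
epilogue: pop r5=0x93, sp=0xce
epilogue: pop r4=0xdc, sp=0xcf
epilogue: pop r0=0x01, sp=0xd0
r1 is caller-saved -> body value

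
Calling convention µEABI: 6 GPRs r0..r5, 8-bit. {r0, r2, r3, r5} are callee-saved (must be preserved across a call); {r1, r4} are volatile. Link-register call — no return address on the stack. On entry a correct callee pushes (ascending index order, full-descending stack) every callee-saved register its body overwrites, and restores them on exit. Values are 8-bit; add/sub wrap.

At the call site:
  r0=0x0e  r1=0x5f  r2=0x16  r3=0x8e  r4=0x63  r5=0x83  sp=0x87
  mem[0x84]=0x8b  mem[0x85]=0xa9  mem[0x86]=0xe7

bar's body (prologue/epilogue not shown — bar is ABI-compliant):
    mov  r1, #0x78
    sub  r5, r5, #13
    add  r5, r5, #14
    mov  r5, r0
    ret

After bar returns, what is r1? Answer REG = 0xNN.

prologue: push r5 -> mem[0x86]=0x83, sp=0x86
body[0] mov  r1, #0x78 -> r1=0x78
body[1] sub  r5, r5, #13 -> r5=0x76
body[2] add  r5, r5, #14 -> r5=0x84
body[3] mov  r5, r0 -> r5=0x0e
epilogue: pop r5=0x83, sp=0x87
r1 is caller-saved -> body value

REG = 0x78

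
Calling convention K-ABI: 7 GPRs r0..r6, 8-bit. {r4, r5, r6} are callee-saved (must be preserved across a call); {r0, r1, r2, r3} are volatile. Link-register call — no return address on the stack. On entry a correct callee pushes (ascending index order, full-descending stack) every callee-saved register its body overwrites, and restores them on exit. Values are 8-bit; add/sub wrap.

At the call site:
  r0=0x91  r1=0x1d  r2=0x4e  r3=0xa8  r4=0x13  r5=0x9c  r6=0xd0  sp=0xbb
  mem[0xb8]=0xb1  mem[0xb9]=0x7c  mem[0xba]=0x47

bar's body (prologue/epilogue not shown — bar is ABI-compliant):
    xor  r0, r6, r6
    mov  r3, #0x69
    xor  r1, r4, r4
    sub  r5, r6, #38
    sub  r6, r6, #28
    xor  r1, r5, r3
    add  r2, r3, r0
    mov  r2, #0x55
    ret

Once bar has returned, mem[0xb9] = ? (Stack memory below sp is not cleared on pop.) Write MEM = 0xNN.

prologue: push r5 -> mem[0xba]=0x9c, sp=0xba
prologue: push r6 -> mem[0xb9]=0xd0, sp=0xb9
body[0] xor  r0, r6, r6 -> r0=0x00
body[1] mov  r3, #0x69 -> r3=0x69
body[2] xor  r1, r4, r4 -> r1=0x00
body[3] sub  r5, r6, #38 -> r5=0xaa
body[4] sub  r6, r6, #28 -> r6=0xb4
body[5] xor  r1, r5, r3 -> r1=0xc3
body[6] add  r2, r3, r0 -> r2=0x69
body[7] mov  r2, #0x55 -> r2=0x55
epilogue: pop r6=0xd0, sp=0xba
epilogue: pop r5=0x9c, sp=0xbb
prologue pushed ['r5', 'r6'] at ['0xba', '0xb9']

MEM = 0xd0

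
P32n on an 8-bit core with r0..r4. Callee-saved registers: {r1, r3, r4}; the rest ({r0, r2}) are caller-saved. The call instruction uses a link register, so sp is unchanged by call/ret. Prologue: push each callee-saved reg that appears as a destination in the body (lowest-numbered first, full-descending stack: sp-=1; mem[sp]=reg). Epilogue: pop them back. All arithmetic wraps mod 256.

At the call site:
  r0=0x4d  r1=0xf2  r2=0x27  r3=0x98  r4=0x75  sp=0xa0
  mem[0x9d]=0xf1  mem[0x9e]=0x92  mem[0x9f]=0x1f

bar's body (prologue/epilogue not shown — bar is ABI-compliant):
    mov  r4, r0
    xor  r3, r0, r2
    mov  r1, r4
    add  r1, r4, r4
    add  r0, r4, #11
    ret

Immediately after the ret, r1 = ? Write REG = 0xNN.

prologue: push r1 → mem[0x9f]=0xf2, sp=0x9f
prologue: push r3 → mem[0x9e]=0x98, sp=0x9e
prologue: push r4 → mem[0x9d]=0x75, sp=0x9d
body[0] mov  r4, r0 → r4=0x4d
body[1] xor  r3, r0, r2 → r3=0x6a
body[2] mov  r1, r4 → r1=0x4d
body[3] add  r1, r4, r4 → r1=0x9a
body[4] add  r0, r4, #11 → r0=0x58
epilogue: pop r4=0x75, sp=0x9e
epilogue: pop r3=0x98, sp=0x9f
epilogue: pop r1=0xf2, sp=0xa0
r1 is callee-saved → restored

REG = 0xf2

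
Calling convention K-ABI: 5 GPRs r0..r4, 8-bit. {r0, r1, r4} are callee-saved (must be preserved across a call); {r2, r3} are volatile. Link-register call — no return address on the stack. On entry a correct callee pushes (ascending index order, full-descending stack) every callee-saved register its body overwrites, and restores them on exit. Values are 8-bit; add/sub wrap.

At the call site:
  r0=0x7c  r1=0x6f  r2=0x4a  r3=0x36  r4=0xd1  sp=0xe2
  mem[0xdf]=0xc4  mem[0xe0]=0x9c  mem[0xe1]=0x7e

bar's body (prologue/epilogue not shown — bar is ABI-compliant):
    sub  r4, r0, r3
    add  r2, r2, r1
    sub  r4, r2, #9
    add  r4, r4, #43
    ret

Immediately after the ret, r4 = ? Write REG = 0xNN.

prologue: push r4 -> mem[0xe1]=0xd1, sp=0xe1
body[0] sub  r4, r0, r3 -> r4=0x46
body[1] add  r2, r2, r1 -> r2=0xb9
body[2] sub  r4, r2, #9 -> r4=0xb0
body[3] add  r4, r4, #43 -> r4=0xdb
epilogue: pop r4=0xd1, sp=0xe2
r4 is callee-saved -> restored

REG = 0xd1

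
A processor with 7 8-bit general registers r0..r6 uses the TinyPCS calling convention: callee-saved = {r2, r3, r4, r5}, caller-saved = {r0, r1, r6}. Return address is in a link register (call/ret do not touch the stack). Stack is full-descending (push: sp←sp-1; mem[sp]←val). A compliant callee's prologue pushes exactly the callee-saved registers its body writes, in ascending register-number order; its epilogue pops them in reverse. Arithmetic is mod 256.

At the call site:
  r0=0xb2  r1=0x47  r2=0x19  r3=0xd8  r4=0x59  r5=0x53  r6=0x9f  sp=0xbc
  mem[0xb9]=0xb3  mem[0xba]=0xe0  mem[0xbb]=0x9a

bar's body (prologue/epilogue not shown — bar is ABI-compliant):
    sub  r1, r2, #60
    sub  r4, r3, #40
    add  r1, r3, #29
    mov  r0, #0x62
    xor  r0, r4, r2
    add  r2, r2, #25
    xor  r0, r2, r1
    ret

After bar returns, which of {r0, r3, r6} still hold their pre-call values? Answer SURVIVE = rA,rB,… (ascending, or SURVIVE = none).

prologue: push r2 -> mem[0xbb]=0x19, sp=0xbb
prologue: push r4 -> mem[0xba]=0x59, sp=0xba
body[0] sub  r1, r2, #60 -> r1=0xdd
body[1] sub  r4, r3, #40 -> r4=0xb0
body[2] add  r1, r3, #29 -> r1=0xf5
body[3] mov  r0, #0x62 -> r0=0x62
body[4] xor  r0, r4, r2 -> r0=0xa9
body[5] add  r2, r2, #25 -> r2=0x32
body[6] xor  r0, r2, r1 -> r0=0xc7
epilogue: pop r4=0x59, sp=0xbb
epilogue: pop r2=0x19, sp=0xbc
r0: caller-saved, written=True
r3: callee-saved, written=False
r6: caller-saved, written=False

SURVIVE = r3,r6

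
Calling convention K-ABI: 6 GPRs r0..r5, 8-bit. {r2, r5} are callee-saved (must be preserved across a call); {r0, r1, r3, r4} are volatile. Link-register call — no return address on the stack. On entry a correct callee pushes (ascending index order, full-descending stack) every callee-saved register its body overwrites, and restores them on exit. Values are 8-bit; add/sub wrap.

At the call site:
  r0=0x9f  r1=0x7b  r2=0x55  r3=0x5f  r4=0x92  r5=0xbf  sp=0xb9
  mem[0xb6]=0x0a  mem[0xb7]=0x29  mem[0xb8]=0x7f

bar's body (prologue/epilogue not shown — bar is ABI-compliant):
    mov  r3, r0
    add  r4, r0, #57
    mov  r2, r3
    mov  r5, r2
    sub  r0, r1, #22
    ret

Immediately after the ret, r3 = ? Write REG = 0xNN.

prologue: push r2 -> mem[0xb8]=0x55, sp=0xb8
prologue: push r5 -> mem[0xb7]=0xbf, sp=0xb7
body[0] mov  r3, r0 -> r3=0x9f
body[1] add  r4, r0, #57 -> r4=0xd8
body[2] mov  r2, r3 -> r2=0x9f
body[3] mov  r5, r2 -> r5=0x9f
body[4] sub  r0, r1, #22 -> r0=0x65
epilogue: pop r5=0xbf, sp=0xb8
epilogue: pop r2=0x55, sp=0xb9
r3 is caller-saved -> body value

REG = 0x9f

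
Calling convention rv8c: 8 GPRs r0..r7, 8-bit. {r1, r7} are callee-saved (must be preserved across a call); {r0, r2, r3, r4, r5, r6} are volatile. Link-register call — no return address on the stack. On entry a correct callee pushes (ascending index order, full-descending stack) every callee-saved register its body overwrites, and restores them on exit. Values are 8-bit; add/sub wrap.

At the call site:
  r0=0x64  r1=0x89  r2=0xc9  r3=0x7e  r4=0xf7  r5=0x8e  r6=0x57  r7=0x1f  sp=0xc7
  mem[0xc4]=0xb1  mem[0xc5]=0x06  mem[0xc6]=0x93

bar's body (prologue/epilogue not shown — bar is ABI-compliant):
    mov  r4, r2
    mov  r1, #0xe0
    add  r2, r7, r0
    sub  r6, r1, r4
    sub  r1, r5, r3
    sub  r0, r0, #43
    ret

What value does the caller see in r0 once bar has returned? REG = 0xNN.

prologue: push r1 -> mem[0xc6]=0x89, sp=0xc6
body[0] mov  r4, r2 -> r4=0xc9
body[1] mov  r1, #0xe0 -> r1=0xe0
body[2] add  r2, r7, r0 -> r2=0x83
body[3] sub  r6, r1, r4 -> r6=0x17
body[4] sub  r1, r5, r3 -> r1=0x10
body[5] sub  r0, r0, #43 -> r0=0x39
epilogue: pop r1=0x89, sp=0xc7
r0 is caller-saved -> body value

REG = 0x39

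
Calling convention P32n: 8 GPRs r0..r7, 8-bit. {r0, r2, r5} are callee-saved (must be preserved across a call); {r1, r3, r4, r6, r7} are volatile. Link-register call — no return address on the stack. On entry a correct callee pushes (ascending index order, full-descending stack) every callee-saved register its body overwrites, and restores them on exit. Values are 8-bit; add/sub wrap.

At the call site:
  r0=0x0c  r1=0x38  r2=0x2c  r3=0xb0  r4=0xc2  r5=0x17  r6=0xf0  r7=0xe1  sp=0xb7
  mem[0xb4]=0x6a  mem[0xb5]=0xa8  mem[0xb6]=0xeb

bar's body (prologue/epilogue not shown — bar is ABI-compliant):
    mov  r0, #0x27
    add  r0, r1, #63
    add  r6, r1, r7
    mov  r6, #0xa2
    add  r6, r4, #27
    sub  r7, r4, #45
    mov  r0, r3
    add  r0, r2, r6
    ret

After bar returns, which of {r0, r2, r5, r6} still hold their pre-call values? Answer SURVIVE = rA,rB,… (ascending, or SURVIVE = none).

SURVIVE = r0,r2,r5

prologue: push r0 → mem[0xb6]=0x0c, sp=0xb6
body[0] mov  r0, #0x27 → r0=0x27
body[1] add  r0, r1, #63 → r0=0x77
body[2] add  r6, r1, r7 → r6=0x19
body[3] mov  r6, #0xa2 → r6=0xa2
body[4] add  r6, r4, #27 → r6=0xdd
body[5] sub  r7, r4, #45 → r7=0x95
body[6] mov  r0, r3 → r0=0xb0
body[7] add  r0, r2, r6 → r0=0x09
epilogue: pop r0=0x0c, sp=0xb7
r0: callee-saved, written=True
r2: callee-saved, written=False
r5: callee-saved, written=False
r6: caller-saved, written=True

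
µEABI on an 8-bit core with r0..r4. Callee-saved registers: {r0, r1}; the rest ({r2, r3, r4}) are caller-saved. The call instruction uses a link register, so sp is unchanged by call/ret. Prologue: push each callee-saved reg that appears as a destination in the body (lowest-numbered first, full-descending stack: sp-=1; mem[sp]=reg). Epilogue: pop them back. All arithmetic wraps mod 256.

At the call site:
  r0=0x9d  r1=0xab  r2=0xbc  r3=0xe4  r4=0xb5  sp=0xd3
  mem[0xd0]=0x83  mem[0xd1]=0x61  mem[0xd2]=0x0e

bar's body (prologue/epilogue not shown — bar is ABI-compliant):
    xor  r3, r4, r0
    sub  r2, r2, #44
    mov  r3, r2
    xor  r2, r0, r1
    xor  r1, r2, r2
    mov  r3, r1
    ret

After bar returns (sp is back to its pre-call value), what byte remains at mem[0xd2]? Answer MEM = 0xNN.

prologue: push r1 -> mem[0xd2]=0xab, sp=0xd2
body[0] xor  r3, r4, r0 -> r3=0x28
body[1] sub  r2, r2, #44 -> r2=0x90
body[2] mov  r3, r2 -> r3=0x90
body[3] xor  r2, r0, r1 -> r2=0x36
body[4] xor  r1, r2, r2 -> r1=0x00
body[5] mov  r3, r1 -> r3=0x00
epilogue: pop r1=0xab, sp=0xd3
prologue pushed ['r1'] at ['0xd2']

MEM = 0xab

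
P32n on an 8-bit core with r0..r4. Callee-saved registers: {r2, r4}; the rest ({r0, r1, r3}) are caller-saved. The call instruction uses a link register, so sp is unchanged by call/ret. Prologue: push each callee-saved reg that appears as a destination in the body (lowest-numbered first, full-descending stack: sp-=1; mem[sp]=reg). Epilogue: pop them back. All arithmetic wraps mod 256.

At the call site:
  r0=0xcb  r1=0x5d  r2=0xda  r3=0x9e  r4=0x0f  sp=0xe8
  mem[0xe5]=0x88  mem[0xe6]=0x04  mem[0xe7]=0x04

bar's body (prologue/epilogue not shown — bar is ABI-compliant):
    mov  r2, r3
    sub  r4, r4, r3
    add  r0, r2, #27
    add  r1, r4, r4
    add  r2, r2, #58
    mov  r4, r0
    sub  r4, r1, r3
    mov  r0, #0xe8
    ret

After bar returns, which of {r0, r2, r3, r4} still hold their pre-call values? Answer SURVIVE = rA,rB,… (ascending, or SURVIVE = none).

SURVIVE = r2,r3,r4

prologue: push r2 → mem[0xe7]=0xda, sp=0xe7
prologue: push r4 → mem[0xe6]=0x0f, sp=0xe6
body[0] mov  r2, r3 → r2=0x9e
body[1] sub  r4, r4, r3 → r4=0x71
body[2] add  r0, r2, #27 → r0=0xb9
body[3] add  r1, r4, r4 → r1=0xe2
body[4] add  r2, r2, #58 → r2=0xd8
body[5] mov  r4, r0 → r4=0xb9
body[6] sub  r4, r1, r3 → r4=0x44
body[7] mov  r0, #0xe8 → r0=0xe8
epilogue: pop r4=0x0f, sp=0xe7
epilogue: pop r2=0xda, sp=0xe8
r0: caller-saved, written=True
r2: callee-saved, written=True
r3: caller-saved, written=False
r4: callee-saved, written=True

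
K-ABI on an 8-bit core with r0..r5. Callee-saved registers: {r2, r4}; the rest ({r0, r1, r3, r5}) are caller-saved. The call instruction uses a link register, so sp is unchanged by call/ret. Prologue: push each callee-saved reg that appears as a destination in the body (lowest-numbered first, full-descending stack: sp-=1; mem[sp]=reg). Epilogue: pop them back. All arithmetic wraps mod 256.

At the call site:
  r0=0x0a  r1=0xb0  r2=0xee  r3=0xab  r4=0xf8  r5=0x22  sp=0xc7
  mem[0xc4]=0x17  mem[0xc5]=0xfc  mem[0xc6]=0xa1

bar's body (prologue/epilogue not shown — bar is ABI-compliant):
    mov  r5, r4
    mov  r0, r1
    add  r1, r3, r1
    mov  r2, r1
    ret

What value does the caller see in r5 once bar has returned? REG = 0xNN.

REG = 0xf8

prologue: push r2 -> mem[0xc6]=0xee, sp=0xc6
body[0] mov  r5, r4 -> r5=0xf8
body[1] mov  r0, r1 -> r0=0xb0
body[2] add  r1, r3, r1 -> r1=0x5b
body[3] mov  r2, r1 -> r2=0x5b
epilogue: pop r2=0xee, sp=0xc7
r5 is caller-saved -> body value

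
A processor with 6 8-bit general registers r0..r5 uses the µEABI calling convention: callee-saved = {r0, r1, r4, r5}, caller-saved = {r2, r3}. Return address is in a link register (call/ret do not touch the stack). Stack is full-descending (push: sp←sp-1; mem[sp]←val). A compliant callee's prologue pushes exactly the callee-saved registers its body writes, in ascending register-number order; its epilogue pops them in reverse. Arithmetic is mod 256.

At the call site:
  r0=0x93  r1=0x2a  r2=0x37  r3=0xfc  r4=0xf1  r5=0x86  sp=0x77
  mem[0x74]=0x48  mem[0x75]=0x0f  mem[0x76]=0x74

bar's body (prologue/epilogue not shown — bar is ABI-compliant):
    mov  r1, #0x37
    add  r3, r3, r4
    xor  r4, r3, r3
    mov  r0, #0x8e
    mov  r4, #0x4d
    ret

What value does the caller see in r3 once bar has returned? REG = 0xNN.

REG = 0xed

prologue: push r0 → mem[0x76]=0x93, sp=0x76
prologue: push r1 → mem[0x75]=0x2a, sp=0x75
prologue: push r4 → mem[0x74]=0xf1, sp=0x74
body[0] mov  r1, #0x37 → r1=0x37
body[1] add  r3, r3, r4 → r3=0xed
body[2] xor  r4, r3, r3 → r4=0x00
body[3] mov  r0, #0x8e → r0=0x8e
body[4] mov  r4, #0x4d → r4=0x4d
epilogue: pop r4=0xf1, sp=0x75
epilogue: pop r1=0x2a, sp=0x76
epilogue: pop r0=0x93, sp=0x77
r3 is caller-saved → body value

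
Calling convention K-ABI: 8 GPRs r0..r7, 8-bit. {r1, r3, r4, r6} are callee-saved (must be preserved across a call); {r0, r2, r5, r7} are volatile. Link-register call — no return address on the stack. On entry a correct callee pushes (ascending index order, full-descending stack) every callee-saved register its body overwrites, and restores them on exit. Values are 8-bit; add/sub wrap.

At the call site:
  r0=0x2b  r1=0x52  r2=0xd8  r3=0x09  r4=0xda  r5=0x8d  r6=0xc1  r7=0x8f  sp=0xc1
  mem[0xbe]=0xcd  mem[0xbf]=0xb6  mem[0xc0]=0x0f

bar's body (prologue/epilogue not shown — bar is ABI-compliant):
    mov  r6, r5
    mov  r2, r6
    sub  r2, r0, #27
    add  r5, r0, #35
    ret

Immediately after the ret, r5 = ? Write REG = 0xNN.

REG = 0x4e

prologue: push r6 -> mem[0xc0]=0xc1, sp=0xc0
body[0] mov  r6, r5 -> r6=0x8d
body[1] mov  r2, r6 -> r2=0x8d
body[2] sub  r2, r0, #27 -> r2=0x10
body[3] add  r5, r0, #35 -> r5=0x4e
epilogue: pop r6=0xc1, sp=0xc1
r5 is caller-saved -> body value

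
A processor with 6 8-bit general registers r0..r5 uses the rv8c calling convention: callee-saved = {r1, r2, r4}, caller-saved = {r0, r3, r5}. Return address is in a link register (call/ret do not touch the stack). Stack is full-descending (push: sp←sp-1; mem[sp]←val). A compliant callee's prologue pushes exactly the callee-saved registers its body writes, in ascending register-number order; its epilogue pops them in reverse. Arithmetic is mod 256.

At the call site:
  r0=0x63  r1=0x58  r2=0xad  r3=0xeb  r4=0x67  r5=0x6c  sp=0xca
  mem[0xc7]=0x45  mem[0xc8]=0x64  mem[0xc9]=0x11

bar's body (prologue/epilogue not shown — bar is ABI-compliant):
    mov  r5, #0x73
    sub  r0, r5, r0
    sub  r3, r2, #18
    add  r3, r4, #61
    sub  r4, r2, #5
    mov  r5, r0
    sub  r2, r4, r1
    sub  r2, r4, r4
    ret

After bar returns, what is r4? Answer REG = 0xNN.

REG = 0x67

prologue: push r2 -> mem[0xc9]=0xad, sp=0xc9
prologue: push r4 -> mem[0xc8]=0x67, sp=0xc8
body[0] mov  r5, #0x73 -> r5=0x73
body[1] sub  r0, r5, r0 -> r0=0x10
body[2] sub  r3, r2, #18 -> r3=0x9b
body[3] add  r3, r4, #61 -> r3=0xa4
body[4] sub  r4, r2, #5 -> r4=0xa8
body[5] mov  r5, r0 -> r5=0x10
body[6] sub  r2, r4, r1 -> r2=0x50
body[7] sub  r2, r4, r4 -> r2=0x00
epilogue: pop r4=0x67, sp=0xc9
epilogue: pop r2=0xad, sp=0xca
r4 is callee-saved -> restored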